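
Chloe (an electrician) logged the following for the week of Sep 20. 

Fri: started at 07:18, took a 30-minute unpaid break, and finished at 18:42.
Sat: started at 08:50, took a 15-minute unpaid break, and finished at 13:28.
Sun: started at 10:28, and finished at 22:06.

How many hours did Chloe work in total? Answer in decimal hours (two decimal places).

Fri: 07:18–18:42 = 11 h 24 min; less 30 min break → 10 h 54 min
Sat: 08:50–13:28 = 4 h 38 min; less 15 min break → 4 h 23 min
Sun: 10:28–22:06 = 11 h 38 min
Total: 10 h 54 min + 4 h 23 min + 11 h 38 min = 26 h 55 min.

26.92 hours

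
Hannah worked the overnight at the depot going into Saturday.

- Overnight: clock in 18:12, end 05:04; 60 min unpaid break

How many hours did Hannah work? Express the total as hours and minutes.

Overnight: 18:12 → midnight = 5 h 48 min; midnight → 05:04 = 5 h 4 min; span 10 h 52 min; less 60 min break → 9 h 52 min

9 h 52 min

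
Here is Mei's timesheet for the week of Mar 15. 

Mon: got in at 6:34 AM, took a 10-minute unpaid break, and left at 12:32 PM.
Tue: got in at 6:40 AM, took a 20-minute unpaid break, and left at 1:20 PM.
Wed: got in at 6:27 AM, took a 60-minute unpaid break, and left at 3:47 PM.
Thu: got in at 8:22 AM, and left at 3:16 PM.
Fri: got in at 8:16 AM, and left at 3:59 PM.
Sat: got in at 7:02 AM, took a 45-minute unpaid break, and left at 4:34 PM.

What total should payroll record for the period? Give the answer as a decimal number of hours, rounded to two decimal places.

43.87 hours

Mon: 6:34 AM–12:32 PM = 5 h 58 min; less 10 min break → 5 h 48 min
Tue: 6:40 AM–1:20 PM = 6 h 40 min; less 20 min break → 6 h 20 min
Wed: 6:27 AM–3:47 PM = 9 h 20 min; less 60 min break → 8 h 20 min
Thu: 8:22 AM–3:16 PM = 6 h 54 min
Fri: 8:16 AM–3:59 PM = 7 h 43 min
Sat: 7:02 AM–4:34 PM = 9 h 32 min; less 45 min break → 8 h 47 min
Total: 5 h 48 min + 6 h 20 min + 8 h 20 min + 6 h 54 min + 7 h 43 min + 8 h 47 min = 43 h 52 min.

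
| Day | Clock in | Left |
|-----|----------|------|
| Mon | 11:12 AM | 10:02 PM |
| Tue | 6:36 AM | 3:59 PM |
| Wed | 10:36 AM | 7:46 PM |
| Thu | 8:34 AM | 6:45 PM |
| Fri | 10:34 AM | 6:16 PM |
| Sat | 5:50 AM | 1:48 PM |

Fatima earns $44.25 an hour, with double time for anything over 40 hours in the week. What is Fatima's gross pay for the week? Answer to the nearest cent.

$3118.15

Mon: 11:12 AM–10:02 PM = 10 h 50 min
Tue: 6:36 AM–3:59 PM = 9 h 23 min
Wed: 10:36 AM–7:46 PM = 9 h 10 min
Thu: 8:34 AM–6:45 PM = 10 h 11 min
Fri: 10:34 AM–6:16 PM = 7 h 42 min
Sat: 5:50 AM–1:48 PM = 7 h 58 min
Total worked: 55 h 14 min = 3314 min.
Regular 40 h 0 min = 2400 min at $44.25/h; overtime 15 h 14 min = 914 min at $88.50/h.
Pay = (2400 × $44.25 + 914 × $88.50) ÷ 60 = $3118.15.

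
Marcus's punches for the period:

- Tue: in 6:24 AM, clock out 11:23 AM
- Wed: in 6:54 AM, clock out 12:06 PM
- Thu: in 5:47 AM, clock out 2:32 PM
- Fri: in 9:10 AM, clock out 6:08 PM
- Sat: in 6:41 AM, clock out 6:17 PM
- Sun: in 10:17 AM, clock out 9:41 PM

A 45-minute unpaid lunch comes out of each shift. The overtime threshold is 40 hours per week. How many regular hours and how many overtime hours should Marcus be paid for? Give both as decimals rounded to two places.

Regular 40.00 hours, overtime 6.40 hours

Tue: 6:24 AM–11:23 AM = 4 h 59 min; less 45 min break → 4 h 14 min
Wed: 6:54 AM–12:06 PM = 5 h 12 min; less 45 min break → 4 h 27 min
Thu: 5:47 AM–2:32 PM = 8 h 45 min; less 45 min break → 8 h 0 min
Fri: 9:10 AM–6:08 PM = 8 h 58 min; less 45 min break → 8 h 13 min
Sat: 6:41 AM–6:17 PM = 11 h 36 min; less 45 min break → 10 h 51 min
Sun: 10:17 AM–9:41 PM = 11 h 24 min; less 45 min break → 10 h 39 min
Total worked: 46 h 24 min = 46.40 h.
Threshold 40 h → overtime 6 h 24 min, regular 40 h 0 min.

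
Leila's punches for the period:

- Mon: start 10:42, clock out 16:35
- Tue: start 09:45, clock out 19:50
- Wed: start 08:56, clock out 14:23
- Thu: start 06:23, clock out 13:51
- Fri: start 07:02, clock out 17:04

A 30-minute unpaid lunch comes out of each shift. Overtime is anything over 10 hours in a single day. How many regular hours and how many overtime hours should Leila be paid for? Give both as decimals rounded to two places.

Mon: 10:42–16:35 = 5 h 53 min; less 30 min break → 5 h 23 min
Tue: 09:45–19:50 = 10 h 5 min; less 30 min break → 9 h 35 min
Wed: 08:56–14:23 = 5 h 27 min; less 30 min break → 4 h 57 min
Thu: 06:23–13:51 = 7 h 28 min; less 30 min break → 6 h 58 min
Fri: 07:02–17:04 = 10 h 2 min; less 30 min break → 9 h 32 min
Mon reg 5 h 23 min / OT 0 h 0 min; Tue reg 9 h 35 min / OT 0 h 0 min; Wed reg 4 h 57 min / OT 0 h 0 min; Thu reg 6 h 58 min / OT 0 h 0 min; Fri reg 9 h 32 min / OT 0 h 0 min.
Totals: regular 36 h 25 min, overtime 0 h 0 min.

Regular 36.42 hours, overtime 0.00 hours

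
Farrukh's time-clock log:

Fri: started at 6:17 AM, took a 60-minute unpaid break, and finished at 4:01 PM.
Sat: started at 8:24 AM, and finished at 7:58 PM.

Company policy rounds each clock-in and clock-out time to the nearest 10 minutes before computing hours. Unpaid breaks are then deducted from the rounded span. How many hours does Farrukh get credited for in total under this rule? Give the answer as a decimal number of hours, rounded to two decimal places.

Fri: in 6:17 AM→6:20 AM, out 4:01 PM→4:00 PM; 9 h 40 min − 60 min = 8 h 40 min
Sat: in 8:24 AM→8:20 AM, out 7:58 PM→8:00 PM; 11 h 40 min
Total credited: 20 h 20 min.

20.33 hours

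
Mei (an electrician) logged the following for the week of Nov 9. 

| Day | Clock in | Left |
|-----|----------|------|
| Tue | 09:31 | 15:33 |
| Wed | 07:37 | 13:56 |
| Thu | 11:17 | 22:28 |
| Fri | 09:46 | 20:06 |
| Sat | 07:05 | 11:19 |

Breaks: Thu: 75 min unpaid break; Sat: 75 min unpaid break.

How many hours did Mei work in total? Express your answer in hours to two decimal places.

Tue: 09:31–15:33 = 6 h 2 min
Wed: 07:37–13:56 = 6 h 19 min
Thu: 11:17–22:28 = 11 h 11 min; less 75 min break → 9 h 56 min
Fri: 09:46–20:06 = 10 h 20 min
Sat: 07:05–11:19 = 4 h 14 min; less 75 min break → 2 h 59 min
Total: 6 h 2 min + 6 h 19 min + 9 h 56 min + 10 h 20 min + 2 h 59 min = 35 h 36 min.

35.60 hours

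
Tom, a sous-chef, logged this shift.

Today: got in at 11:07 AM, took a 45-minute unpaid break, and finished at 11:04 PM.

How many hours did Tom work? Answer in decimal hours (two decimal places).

Today: 11:07 AM–11:04 PM = 11 h 57 min; less 45 min break → 11 h 12 min

11.20 hours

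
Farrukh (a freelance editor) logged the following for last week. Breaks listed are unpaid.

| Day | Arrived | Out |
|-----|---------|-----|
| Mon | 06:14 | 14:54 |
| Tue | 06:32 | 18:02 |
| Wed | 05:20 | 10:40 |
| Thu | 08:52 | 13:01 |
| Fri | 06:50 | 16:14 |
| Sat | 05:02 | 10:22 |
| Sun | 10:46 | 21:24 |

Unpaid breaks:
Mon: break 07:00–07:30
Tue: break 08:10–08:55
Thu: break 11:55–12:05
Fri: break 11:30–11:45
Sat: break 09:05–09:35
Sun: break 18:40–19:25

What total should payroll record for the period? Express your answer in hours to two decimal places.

52.10 hours

Mon: 06:14–14:54 = 8 h 40 min; less 30 min break → 8 h 10 min
Tue: 06:32–18:02 = 11 h 30 min; less 45 min break → 10 h 45 min
Wed: 05:20–10:40 = 5 h 20 min
Thu: 08:52–13:01 = 4 h 9 min; less 10 min break → 3 h 59 min
Fri: 06:50–16:14 = 9 h 24 min; less 15 min break → 9 h 9 min
Sat: 05:02–10:22 = 5 h 20 min; less 30 min break → 4 h 50 min
Sun: 10:46–21:24 = 10 h 38 min; less 45 min break → 9 h 53 min
Total: 8 h 10 min + 10 h 45 min + 5 h 20 min + 3 h 59 min + 9 h 9 min + 4 h 50 min + 9 h 53 min = 52 h 6 min.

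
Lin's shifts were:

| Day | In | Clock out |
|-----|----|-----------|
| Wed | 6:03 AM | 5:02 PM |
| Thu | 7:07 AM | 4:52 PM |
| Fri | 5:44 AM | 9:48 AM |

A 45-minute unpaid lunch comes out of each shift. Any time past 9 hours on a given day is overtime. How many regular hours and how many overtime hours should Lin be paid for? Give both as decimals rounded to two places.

Wed: 6:03 AM–5:02 PM = 10 h 59 min; less 45 min break → 10 h 14 min
Thu: 7:07 AM–4:52 PM = 9 h 45 min; less 45 min break → 9 h 0 min
Fri: 5:44 AM–9:48 AM = 4 h 4 min; less 45 min break → 3 h 19 min
Wed reg 9 h 0 min / OT 1 h 14 min; Thu reg 9 h 0 min / OT 0 h 0 min; Fri reg 3 h 19 min / OT 0 h 0 min.
Totals: regular 21 h 19 min, overtime 1 h 14 min.

Regular 21.32 hours, overtime 1.23 hours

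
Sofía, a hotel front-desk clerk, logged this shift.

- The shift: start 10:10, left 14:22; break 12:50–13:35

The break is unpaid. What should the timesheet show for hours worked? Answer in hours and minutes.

The shift: 10:10–14:22 = 4 h 12 min; less 45 min break → 3 h 27 min

3 h 27 min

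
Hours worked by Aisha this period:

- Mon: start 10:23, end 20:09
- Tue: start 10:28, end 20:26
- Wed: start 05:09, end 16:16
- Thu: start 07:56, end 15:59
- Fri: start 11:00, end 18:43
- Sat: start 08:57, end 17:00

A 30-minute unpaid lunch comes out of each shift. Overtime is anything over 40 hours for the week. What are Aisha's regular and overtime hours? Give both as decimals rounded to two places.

Regular 40.00 hours, overtime 11.67 hours

Mon: 10:23–20:09 = 9 h 46 min; less 30 min break → 9 h 16 min
Tue: 10:28–20:26 = 9 h 58 min; less 30 min break → 9 h 28 min
Wed: 05:09–16:16 = 11 h 7 min; less 30 min break → 10 h 37 min
Thu: 07:56–15:59 = 8 h 3 min; less 30 min break → 7 h 33 min
Fri: 11:00–18:43 = 7 h 43 min; less 30 min break → 7 h 13 min
Sat: 08:57–17:00 = 8 h 3 min; less 30 min break → 7 h 33 min
Total worked: 51 h 40 min = 51.67 h.
Threshold 40 h → overtime 11 h 40 min, regular 40 h 0 min.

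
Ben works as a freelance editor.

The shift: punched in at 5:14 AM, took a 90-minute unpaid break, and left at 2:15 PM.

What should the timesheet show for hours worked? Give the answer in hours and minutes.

The shift: 5:14 AM–2:15 PM = 9 h 1 min; less 90 min break → 7 h 31 min

7 h 31 min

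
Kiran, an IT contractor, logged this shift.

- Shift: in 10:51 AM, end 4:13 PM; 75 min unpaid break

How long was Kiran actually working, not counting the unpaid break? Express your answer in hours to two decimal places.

4.12 hours

Shift: 10:51 AM–4:13 PM = 5 h 22 min; less 75 min break → 4 h 7 min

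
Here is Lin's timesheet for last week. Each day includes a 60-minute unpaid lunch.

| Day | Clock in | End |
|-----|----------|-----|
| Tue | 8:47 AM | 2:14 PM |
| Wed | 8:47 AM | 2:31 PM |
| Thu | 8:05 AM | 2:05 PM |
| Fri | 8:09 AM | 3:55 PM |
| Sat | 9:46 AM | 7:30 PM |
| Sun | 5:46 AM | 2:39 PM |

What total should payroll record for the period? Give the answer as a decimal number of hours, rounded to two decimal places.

Tue: 8:47 AM–2:14 PM = 5 h 27 min; less 60 min break → 4 h 27 min
Wed: 8:47 AM–2:31 PM = 5 h 44 min; less 60 min break → 4 h 44 min
Thu: 8:05 AM–2:05 PM = 6 h 0 min; less 60 min break → 5 h 0 min
Fri: 8:09 AM–3:55 PM = 7 h 46 min; less 60 min break → 6 h 46 min
Sat: 9:46 AM–7:30 PM = 9 h 44 min; less 60 min break → 8 h 44 min
Sun: 5:46 AM–2:39 PM = 8 h 53 min; less 60 min break → 7 h 53 min
Total: 4 h 27 min + 4 h 44 min + 5 h 0 min + 6 h 46 min + 8 h 44 min + 7 h 53 min = 37 h 34 min.

37.57 hours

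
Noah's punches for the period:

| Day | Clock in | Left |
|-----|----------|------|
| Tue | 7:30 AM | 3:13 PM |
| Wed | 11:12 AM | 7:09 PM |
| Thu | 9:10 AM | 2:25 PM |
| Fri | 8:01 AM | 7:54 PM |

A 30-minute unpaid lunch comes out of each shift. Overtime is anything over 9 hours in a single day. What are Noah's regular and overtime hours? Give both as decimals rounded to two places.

Regular 28.42 hours, overtime 2.38 hours

Tue: 7:30 AM–3:13 PM = 7 h 43 min; less 30 min break → 7 h 13 min
Wed: 11:12 AM–7:09 PM = 7 h 57 min; less 30 min break → 7 h 27 min
Thu: 9:10 AM–2:25 PM = 5 h 15 min; less 30 min break → 4 h 45 min
Fri: 8:01 AM–7:54 PM = 11 h 53 min; less 30 min break → 11 h 23 min
Tue reg 7 h 13 min / OT 0 h 0 min; Wed reg 7 h 27 min / OT 0 h 0 min; Thu reg 4 h 45 min / OT 0 h 0 min; Fri reg 9 h 0 min / OT 2 h 23 min.
Totals: regular 28 h 25 min, overtime 2 h 23 min.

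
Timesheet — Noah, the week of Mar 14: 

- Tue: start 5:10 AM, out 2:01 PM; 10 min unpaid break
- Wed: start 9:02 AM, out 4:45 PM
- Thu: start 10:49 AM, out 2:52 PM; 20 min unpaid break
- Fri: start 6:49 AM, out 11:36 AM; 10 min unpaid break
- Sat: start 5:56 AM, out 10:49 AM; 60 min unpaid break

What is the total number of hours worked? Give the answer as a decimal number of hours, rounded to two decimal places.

Tue: 5:10 AM–2:01 PM = 8 h 51 min; less 10 min break → 8 h 41 min
Wed: 9:02 AM–4:45 PM = 7 h 43 min
Thu: 10:49 AM–2:52 PM = 4 h 3 min; less 20 min break → 3 h 43 min
Fri: 6:49 AM–11:36 AM = 4 h 47 min; less 10 min break → 4 h 37 min
Sat: 5:56 AM–10:49 AM = 4 h 53 min; less 60 min break → 3 h 53 min
Total: 8 h 41 min + 7 h 43 min + 3 h 43 min + 4 h 37 min + 3 h 53 min = 28 h 37 min.

28.62 hours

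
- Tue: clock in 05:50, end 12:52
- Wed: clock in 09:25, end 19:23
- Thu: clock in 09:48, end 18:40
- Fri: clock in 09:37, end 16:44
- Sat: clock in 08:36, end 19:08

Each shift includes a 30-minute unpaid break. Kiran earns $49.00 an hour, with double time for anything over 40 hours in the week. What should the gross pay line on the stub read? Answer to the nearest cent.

Tue: 05:50–12:52 = 7 h 2 min; less 30 min break → 6 h 32 min
Wed: 09:25–19:23 = 9 h 58 min; less 30 min break → 9 h 28 min
Thu: 09:48–18:40 = 8 h 52 min; less 30 min break → 8 h 22 min
Fri: 09:37–16:44 = 7 h 7 min; less 30 min break → 6 h 37 min
Sat: 08:36–19:08 = 10 h 32 min; less 30 min break → 10 h 2 min
Total worked: 41 h 1 min = 2461 min.
Regular 40 h 0 min = 2400 min at $49.00/h; overtime 1 h 1 min = 61 min at $98.00/h.
Pay = (2400 × $49.00 + 61 × $98.00) ÷ 60 = $2059.63.

$2059.63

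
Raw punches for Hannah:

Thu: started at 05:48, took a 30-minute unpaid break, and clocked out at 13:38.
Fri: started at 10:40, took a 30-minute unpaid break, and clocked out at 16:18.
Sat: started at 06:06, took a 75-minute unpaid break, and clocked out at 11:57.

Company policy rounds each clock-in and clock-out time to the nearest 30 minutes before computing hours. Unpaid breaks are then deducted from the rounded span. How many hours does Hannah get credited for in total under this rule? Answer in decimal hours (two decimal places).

Thu: in 05:48→06:00, out 13:38→13:30; 7 h 30 min − 30 min = 7 h 0 min
Fri: in 10:40→10:30, out 16:18→16:30; 6 h 0 min − 30 min = 5 h 30 min
Sat: in 06:06→06:00, out 11:57→12:00; 6 h 0 min − 75 min = 4 h 45 min
Total credited: 17 h 15 min.

17.25 hours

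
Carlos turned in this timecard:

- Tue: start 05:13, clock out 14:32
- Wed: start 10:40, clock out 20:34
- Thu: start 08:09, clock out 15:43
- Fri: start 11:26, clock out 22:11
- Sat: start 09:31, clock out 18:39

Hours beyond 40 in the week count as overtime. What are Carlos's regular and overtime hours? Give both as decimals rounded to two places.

Tue: 05:13–14:32 = 9 h 19 min
Wed: 10:40–20:34 = 9 h 54 min
Thu: 08:09–15:43 = 7 h 34 min
Fri: 11:26–22:11 = 10 h 45 min
Sat: 09:31–18:39 = 9 h 8 min
Total worked: 46 h 40 min = 46.67 h.
Threshold 40 h → overtime 6 h 40 min, regular 40 h 0 min.

Regular 40.00 hours, overtime 6.67 hours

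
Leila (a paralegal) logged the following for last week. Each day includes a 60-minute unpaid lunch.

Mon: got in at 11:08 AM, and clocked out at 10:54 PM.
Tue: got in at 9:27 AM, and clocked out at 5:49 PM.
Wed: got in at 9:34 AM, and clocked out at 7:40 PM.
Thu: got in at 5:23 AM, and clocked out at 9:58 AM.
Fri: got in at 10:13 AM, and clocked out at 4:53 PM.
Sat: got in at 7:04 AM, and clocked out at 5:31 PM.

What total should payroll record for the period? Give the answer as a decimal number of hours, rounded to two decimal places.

Mon: 11:08 AM–10:54 PM = 11 h 46 min; less 60 min break → 10 h 46 min
Tue: 9:27 AM–5:49 PM = 8 h 22 min; less 60 min break → 7 h 22 min
Wed: 9:34 AM–7:40 PM = 10 h 6 min; less 60 min break → 9 h 6 min
Thu: 5:23 AM–9:58 AM = 4 h 35 min; less 60 min break → 3 h 35 min
Fri: 10:13 AM–4:53 PM = 6 h 40 min; less 60 min break → 5 h 40 min
Sat: 7:04 AM–5:31 PM = 10 h 27 min; less 60 min break → 9 h 27 min
Total: 10 h 46 min + 7 h 22 min + 9 h 6 min + 3 h 35 min + 5 h 40 min + 9 h 27 min = 45 h 56 min.

45.93 hours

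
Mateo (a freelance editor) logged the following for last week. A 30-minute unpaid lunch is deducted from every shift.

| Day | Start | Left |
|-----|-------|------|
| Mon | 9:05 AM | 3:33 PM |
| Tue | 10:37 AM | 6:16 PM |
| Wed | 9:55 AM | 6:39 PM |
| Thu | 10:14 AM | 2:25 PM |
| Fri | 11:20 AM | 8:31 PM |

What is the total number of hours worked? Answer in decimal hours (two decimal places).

33.72 hours

Mon: 9:05 AM–3:33 PM = 6 h 28 min; less 30 min break → 5 h 58 min
Tue: 10:37 AM–6:16 PM = 7 h 39 min; less 30 min break → 7 h 9 min
Wed: 9:55 AM–6:39 PM = 8 h 44 min; less 30 min break → 8 h 14 min
Thu: 10:14 AM–2:25 PM = 4 h 11 min; less 30 min break → 3 h 41 min
Fri: 11:20 AM–8:31 PM = 9 h 11 min; less 30 min break → 8 h 41 min
Total: 5 h 58 min + 7 h 9 min + 8 h 14 min + 3 h 41 min + 8 h 41 min = 33 h 43 min.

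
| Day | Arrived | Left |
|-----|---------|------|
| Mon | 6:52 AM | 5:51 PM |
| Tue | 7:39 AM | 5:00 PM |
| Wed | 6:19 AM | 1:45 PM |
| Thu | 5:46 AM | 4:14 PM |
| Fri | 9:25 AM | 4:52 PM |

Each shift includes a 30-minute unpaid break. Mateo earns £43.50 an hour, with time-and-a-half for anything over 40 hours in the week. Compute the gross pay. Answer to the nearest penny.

£1947.71

Mon: 6:52 AM–5:51 PM = 10 h 59 min; less 30 min break → 10 h 29 min
Tue: 7:39 AM–5:00 PM = 9 h 21 min; less 30 min break → 8 h 51 min
Wed: 6:19 AM–1:45 PM = 7 h 26 min; less 30 min break → 6 h 56 min
Thu: 5:46 AM–4:14 PM = 10 h 28 min; less 30 min break → 9 h 58 min
Fri: 9:25 AM–4:52 PM = 7 h 27 min; less 30 min break → 6 h 57 min
Total worked: 43 h 11 min = 2591 min.
Regular 40 h 0 min = 2400 min at £43.50/h; overtime 3 h 11 min = 191 min at £65.25/h.
Pay = (2400 × £43.50 + 191 × £65.25) ÷ 60 = £1947.71.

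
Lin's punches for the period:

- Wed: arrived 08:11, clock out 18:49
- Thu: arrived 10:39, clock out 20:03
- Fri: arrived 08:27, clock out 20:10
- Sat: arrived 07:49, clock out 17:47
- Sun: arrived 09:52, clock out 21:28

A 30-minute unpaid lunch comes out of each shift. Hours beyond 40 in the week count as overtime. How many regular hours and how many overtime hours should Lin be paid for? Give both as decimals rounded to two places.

Wed: 08:11–18:49 = 10 h 38 min; less 30 min break → 10 h 8 min
Thu: 10:39–20:03 = 9 h 24 min; less 30 min break → 8 h 54 min
Fri: 08:27–20:10 = 11 h 43 min; less 30 min break → 11 h 13 min
Sat: 07:49–17:47 = 9 h 58 min; less 30 min break → 9 h 28 min
Sun: 09:52–21:28 = 11 h 36 min; less 30 min break → 11 h 6 min
Total worked: 50 h 49 min = 50.82 h.
Threshold 40 h → overtime 10 h 49 min, regular 40 h 0 min.

Regular 40.00 hours, overtime 10.82 hours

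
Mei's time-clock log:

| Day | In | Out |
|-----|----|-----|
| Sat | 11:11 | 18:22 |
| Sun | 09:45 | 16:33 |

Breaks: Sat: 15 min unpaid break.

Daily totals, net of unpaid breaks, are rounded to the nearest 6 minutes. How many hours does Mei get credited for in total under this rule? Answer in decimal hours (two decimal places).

13.70 hours

Sat: 11:11–18:22 = 7 h 11 min − 15 min = 6 h 56 min → rounds to 6 h 54 min
Sun: 09:45–16:33 = 6 h 48 min → rounds to 6 h 48 min
Total credited: 13 h 42 min.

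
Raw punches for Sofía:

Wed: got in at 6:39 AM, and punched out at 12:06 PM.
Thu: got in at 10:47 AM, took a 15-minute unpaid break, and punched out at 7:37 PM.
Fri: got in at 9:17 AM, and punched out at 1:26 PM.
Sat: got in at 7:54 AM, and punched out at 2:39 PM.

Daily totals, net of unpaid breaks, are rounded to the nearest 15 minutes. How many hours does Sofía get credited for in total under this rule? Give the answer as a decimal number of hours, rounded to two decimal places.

25.00 hours

Wed: 6:39 AM–12:06 PM = 5 h 27 min → rounds to 5 h 30 min
Thu: 10:47 AM–7:37 PM = 8 h 50 min − 15 min = 8 h 35 min → rounds to 8 h 30 min
Fri: 9:17 AM–1:26 PM = 4 h 9 min → rounds to 4 h 15 min
Sat: 7:54 AM–2:39 PM = 6 h 45 min → rounds to 6 h 45 min
Total credited: 25 h 0 min.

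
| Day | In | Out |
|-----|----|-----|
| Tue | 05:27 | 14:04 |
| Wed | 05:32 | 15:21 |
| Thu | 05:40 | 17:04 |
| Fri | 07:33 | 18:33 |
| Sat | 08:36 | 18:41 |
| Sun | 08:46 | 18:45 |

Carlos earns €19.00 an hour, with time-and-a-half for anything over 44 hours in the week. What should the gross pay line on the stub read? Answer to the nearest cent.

Tue: 05:27–14:04 = 8 h 37 min
Wed: 05:32–15:21 = 9 h 49 min
Thu: 05:40–17:04 = 11 h 24 min
Fri: 07:33–18:33 = 11 h 0 min
Sat: 08:36–18:41 = 10 h 5 min
Sun: 08:46–18:45 = 9 h 59 min
Total worked: 60 h 54 min = 3654 min.
Regular 44 h 0 min = 2640 min at €19.00/h; overtime 16 h 54 min = 1014 min at €28.50/h.
Pay = (2640 × €19.00 + 1014 × €28.50) ÷ 60 = €1317.65.

€1317.65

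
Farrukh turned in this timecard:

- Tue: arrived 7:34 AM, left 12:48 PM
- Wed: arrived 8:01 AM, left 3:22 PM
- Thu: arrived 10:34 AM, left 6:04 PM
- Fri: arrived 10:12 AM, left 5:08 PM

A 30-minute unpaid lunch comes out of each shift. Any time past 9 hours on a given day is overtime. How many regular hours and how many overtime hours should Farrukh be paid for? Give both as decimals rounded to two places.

Regular 25.02 hours, overtime 0.00 hours

Tue: 7:34 AM–12:48 PM = 5 h 14 min; less 30 min break → 4 h 44 min
Wed: 8:01 AM–3:22 PM = 7 h 21 min; less 30 min break → 6 h 51 min
Thu: 10:34 AM–6:04 PM = 7 h 30 min; less 30 min break → 7 h 0 min
Fri: 10:12 AM–5:08 PM = 6 h 56 min; less 30 min break → 6 h 26 min
Tue reg 4 h 44 min / OT 0 h 0 min; Wed reg 6 h 51 min / OT 0 h 0 min; Thu reg 7 h 0 min / OT 0 h 0 min; Fri reg 6 h 26 min / OT 0 h 0 min.
Totals: regular 25 h 1 min, overtime 0 h 0 min.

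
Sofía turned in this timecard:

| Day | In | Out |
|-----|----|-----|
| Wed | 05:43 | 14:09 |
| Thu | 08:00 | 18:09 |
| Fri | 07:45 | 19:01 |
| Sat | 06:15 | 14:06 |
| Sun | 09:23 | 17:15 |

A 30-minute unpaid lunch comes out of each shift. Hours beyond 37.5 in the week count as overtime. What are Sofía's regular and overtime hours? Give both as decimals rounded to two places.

Regular 37.50 hours, overtime 5.57 hours

Wed: 05:43–14:09 = 8 h 26 min; less 30 min break → 7 h 56 min
Thu: 08:00–18:09 = 10 h 9 min; less 30 min break → 9 h 39 min
Fri: 07:45–19:01 = 11 h 16 min; less 30 min break → 10 h 46 min
Sat: 06:15–14:06 = 7 h 51 min; less 30 min break → 7 h 21 min
Sun: 09:23–17:15 = 7 h 52 min; less 30 min break → 7 h 22 min
Total worked: 43 h 4 min = 43.07 h.
Threshold 37.5 h → overtime 5 h 34 min, regular 37 h 30 min.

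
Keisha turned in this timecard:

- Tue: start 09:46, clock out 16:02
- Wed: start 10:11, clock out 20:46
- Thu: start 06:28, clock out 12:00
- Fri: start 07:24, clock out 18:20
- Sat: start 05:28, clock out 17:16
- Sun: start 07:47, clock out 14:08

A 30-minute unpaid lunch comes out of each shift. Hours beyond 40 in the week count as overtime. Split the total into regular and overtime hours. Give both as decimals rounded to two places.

Regular 40.00 hours, overtime 8.47 hours

Tue: 09:46–16:02 = 6 h 16 min; less 30 min break → 5 h 46 min
Wed: 10:11–20:46 = 10 h 35 min; less 30 min break → 10 h 5 min
Thu: 06:28–12:00 = 5 h 32 min; less 30 min break → 5 h 2 min
Fri: 07:24–18:20 = 10 h 56 min; less 30 min break → 10 h 26 min
Sat: 05:28–17:16 = 11 h 48 min; less 30 min break → 11 h 18 min
Sun: 07:47–14:08 = 6 h 21 min; less 30 min break → 5 h 51 min
Total worked: 48 h 28 min = 48.47 h.
Threshold 40 h → overtime 8 h 28 min, regular 40 h 0 min.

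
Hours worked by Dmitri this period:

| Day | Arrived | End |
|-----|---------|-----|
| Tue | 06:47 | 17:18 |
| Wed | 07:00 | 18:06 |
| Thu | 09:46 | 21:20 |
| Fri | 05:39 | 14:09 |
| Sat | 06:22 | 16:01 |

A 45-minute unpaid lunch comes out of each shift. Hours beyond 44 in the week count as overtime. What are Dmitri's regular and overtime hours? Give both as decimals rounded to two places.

Regular 44.00 hours, overtime 3.58 hours

Tue: 06:47–17:18 = 10 h 31 min; less 45 min break → 9 h 46 min
Wed: 07:00–18:06 = 11 h 6 min; less 45 min break → 10 h 21 min
Thu: 09:46–21:20 = 11 h 34 min; less 45 min break → 10 h 49 min
Fri: 05:39–14:09 = 8 h 30 min; less 45 min break → 7 h 45 min
Sat: 06:22–16:01 = 9 h 39 min; less 45 min break → 8 h 54 min
Total worked: 47 h 35 min = 47.58 h.
Threshold 44 h → overtime 3 h 35 min, regular 44 h 0 min.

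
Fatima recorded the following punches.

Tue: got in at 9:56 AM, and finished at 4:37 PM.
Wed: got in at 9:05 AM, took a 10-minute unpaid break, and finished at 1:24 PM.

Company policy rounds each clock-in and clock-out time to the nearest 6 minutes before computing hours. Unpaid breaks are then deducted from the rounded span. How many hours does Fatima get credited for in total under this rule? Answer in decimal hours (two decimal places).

Tue: in 9:56 AM→9:54 AM, out 4:37 PM→4:36 PM; 6 h 42 min
Wed: in 9:05 AM→9:06 AM, out 1:24 PM→1:24 PM; 4 h 18 min − 10 min = 4 h 8 min
Total credited: 10 h 50 min.

10.83 hours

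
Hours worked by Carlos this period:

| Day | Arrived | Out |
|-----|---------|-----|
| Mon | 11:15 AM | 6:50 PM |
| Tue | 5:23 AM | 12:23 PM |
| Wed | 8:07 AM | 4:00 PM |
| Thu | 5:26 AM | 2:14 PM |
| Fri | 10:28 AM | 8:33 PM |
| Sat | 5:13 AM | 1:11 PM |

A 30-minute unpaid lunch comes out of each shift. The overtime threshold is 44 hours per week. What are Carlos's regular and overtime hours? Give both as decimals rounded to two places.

Regular 44.00 hours, overtime 2.32 hours

Mon: 11:15 AM–6:50 PM = 7 h 35 min; less 30 min break → 7 h 5 min
Tue: 5:23 AM–12:23 PM = 7 h 0 min; less 30 min break → 6 h 30 min
Wed: 8:07 AM–4:00 PM = 7 h 53 min; less 30 min break → 7 h 23 min
Thu: 5:26 AM–2:14 PM = 8 h 48 min; less 30 min break → 8 h 18 min
Fri: 10:28 AM–8:33 PM = 10 h 5 min; less 30 min break → 9 h 35 min
Sat: 5:13 AM–1:11 PM = 7 h 58 min; less 30 min break → 7 h 28 min
Total worked: 46 h 19 min = 46.32 h.
Threshold 44 h → overtime 2 h 19 min, regular 44 h 0 min.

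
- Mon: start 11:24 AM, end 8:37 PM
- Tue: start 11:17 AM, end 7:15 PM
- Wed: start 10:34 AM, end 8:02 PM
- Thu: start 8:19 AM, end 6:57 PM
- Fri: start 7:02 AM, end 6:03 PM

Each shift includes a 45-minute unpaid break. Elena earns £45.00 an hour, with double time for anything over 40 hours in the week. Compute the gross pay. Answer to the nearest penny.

Mon: 11:24 AM–8:37 PM = 9 h 13 min; less 45 min break → 8 h 28 min
Tue: 11:17 AM–7:15 PM = 7 h 58 min; less 45 min break → 7 h 13 min
Wed: 10:34 AM–8:02 PM = 9 h 28 min; less 45 min break → 8 h 43 min
Thu: 8:19 AM–6:57 PM = 10 h 38 min; less 45 min break → 9 h 53 min
Fri: 7:02 AM–6:03 PM = 11 h 1 min; less 45 min break → 10 h 16 min
Total worked: 44 h 33 min = 2673 min.
Regular 40 h 0 min = 2400 min at £45.00/h; overtime 4 h 33 min = 273 min at £90.00/h.
Pay = (2400 × £45.00 + 273 × £90.00) ÷ 60 = £2209.50.

£2209.50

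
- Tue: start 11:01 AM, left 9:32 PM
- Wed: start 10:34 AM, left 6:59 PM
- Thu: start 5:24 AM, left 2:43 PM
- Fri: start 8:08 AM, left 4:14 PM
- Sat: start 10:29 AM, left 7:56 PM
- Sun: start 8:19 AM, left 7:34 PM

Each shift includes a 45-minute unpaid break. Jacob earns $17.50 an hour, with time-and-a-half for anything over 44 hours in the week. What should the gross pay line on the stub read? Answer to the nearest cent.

$994.44

Tue: 11:01 AM–9:32 PM = 10 h 31 min; less 45 min break → 9 h 46 min
Wed: 10:34 AM–6:59 PM = 8 h 25 min; less 45 min break → 7 h 40 min
Thu: 5:24 AM–2:43 PM = 9 h 19 min; less 45 min break → 8 h 34 min
Fri: 8:08 AM–4:14 PM = 8 h 6 min; less 45 min break → 7 h 21 min
Sat: 10:29 AM–7:56 PM = 9 h 27 min; less 45 min break → 8 h 42 min
Sun: 8:19 AM–7:34 PM = 11 h 15 min; less 45 min break → 10 h 30 min
Total worked: 52 h 33 min = 3153 min.
Regular 44 h 0 min = 2640 min at $17.50/h; overtime 8 h 33 min = 513 min at $26.25/h.
Pay = (2640 × $17.50 + 513 × $26.25) ÷ 60 = $994.44.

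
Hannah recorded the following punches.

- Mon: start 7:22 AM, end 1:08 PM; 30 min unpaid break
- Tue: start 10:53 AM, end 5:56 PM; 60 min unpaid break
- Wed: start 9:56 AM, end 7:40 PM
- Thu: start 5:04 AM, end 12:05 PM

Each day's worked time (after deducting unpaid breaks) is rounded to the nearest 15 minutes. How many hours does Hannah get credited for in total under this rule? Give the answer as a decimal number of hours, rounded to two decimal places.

28.00 hours

Mon: 7:22 AM–1:08 PM = 5 h 46 min − 30 min = 5 h 16 min → rounds to 5 h 15 min
Tue: 10:53 AM–5:56 PM = 7 h 3 min − 60 min = 6 h 3 min → rounds to 6 h 0 min
Wed: 9:56 AM–7:40 PM = 9 h 44 min → rounds to 9 h 45 min
Thu: 5:04 AM–12:05 PM = 7 h 1 min → rounds to 7 h 0 min
Total credited: 28 h 0 min.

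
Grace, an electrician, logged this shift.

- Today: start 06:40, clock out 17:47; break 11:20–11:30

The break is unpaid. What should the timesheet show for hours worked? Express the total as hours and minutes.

10 h 57 min

Today: 06:40–17:47 = 11 h 7 min; less 10 min break → 10 h 57 min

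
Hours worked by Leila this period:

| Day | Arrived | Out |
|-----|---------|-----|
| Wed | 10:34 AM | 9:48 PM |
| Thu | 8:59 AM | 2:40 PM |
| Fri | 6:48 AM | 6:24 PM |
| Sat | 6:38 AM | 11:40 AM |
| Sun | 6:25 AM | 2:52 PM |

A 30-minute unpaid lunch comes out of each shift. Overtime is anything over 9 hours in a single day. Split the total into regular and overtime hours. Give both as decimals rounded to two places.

Regular 35.67 hours, overtime 3.83 hours

Wed: 10:34 AM–9:48 PM = 11 h 14 min; less 30 min break → 10 h 44 min
Thu: 8:59 AM–2:40 PM = 5 h 41 min; less 30 min break → 5 h 11 min
Fri: 6:48 AM–6:24 PM = 11 h 36 min; less 30 min break → 11 h 6 min
Sat: 6:38 AM–11:40 AM = 5 h 2 min; less 30 min break → 4 h 32 min
Sun: 6:25 AM–2:52 PM = 8 h 27 min; less 30 min break → 7 h 57 min
Wed reg 9 h 0 min / OT 1 h 44 min; Thu reg 5 h 11 min / OT 0 h 0 min; Fri reg 9 h 0 min / OT 2 h 6 min; Sat reg 4 h 32 min / OT 0 h 0 min; Sun reg 7 h 57 min / OT 0 h 0 min.
Totals: regular 35 h 40 min, overtime 3 h 50 min.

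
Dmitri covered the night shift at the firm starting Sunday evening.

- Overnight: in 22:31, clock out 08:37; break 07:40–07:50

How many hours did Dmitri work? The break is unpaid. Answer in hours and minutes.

Overnight: 22:31 → midnight = 1 h 29 min; midnight → 08:37 = 8 h 37 min; span 10 h 6 min; less 10 min break → 9 h 56 min

9 h 56 min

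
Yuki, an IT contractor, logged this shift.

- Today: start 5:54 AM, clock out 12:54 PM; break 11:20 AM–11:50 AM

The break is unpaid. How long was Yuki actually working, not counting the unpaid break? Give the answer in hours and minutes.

Today: 5:54 AM–12:54 PM = 7 h 0 min; less 30 min break → 6 h 30 min

6 h 30 min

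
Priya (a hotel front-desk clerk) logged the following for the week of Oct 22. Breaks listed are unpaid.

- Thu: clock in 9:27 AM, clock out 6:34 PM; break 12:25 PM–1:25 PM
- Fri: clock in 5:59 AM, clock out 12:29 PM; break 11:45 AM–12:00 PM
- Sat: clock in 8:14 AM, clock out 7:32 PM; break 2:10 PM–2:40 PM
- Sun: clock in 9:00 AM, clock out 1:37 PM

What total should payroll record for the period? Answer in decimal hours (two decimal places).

Thu: 9:27 AM–6:34 PM = 9 h 7 min; less 60 min break → 8 h 7 min
Fri: 5:59 AM–12:29 PM = 6 h 30 min; less 15 min break → 6 h 15 min
Sat: 8:14 AM–7:32 PM = 11 h 18 min; less 30 min break → 10 h 48 min
Sun: 9:00 AM–1:37 PM = 4 h 37 min
Total: 8 h 7 min + 6 h 15 min + 10 h 48 min + 4 h 37 min = 29 h 47 min.

29.78 hours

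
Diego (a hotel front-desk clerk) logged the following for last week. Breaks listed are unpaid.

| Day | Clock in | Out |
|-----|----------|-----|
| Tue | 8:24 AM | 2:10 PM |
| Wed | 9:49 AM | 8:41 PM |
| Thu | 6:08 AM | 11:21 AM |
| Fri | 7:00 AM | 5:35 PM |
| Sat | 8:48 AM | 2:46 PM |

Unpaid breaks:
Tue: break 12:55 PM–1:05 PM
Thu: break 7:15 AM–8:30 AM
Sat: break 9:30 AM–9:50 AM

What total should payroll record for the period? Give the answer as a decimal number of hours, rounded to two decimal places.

Tue: 8:24 AM–2:10 PM = 5 h 46 min; less 10 min break → 5 h 36 min
Wed: 9:49 AM–8:41 PM = 10 h 52 min
Thu: 6:08 AM–11:21 AM = 5 h 13 min; less 75 min break → 3 h 58 min
Fri: 7:00 AM–5:35 PM = 10 h 35 min
Sat: 8:48 AM–2:46 PM = 5 h 58 min; less 20 min break → 5 h 38 min
Total: 5 h 36 min + 10 h 52 min + 3 h 58 min + 10 h 35 min + 5 h 38 min = 36 h 39 min.

36.65 hours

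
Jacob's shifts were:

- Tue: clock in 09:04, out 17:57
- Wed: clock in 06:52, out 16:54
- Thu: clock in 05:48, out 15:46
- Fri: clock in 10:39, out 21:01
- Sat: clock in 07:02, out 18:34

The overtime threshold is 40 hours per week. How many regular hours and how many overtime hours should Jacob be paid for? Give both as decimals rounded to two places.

Tue: 09:04–17:57 = 8 h 53 min
Wed: 06:52–16:54 = 10 h 2 min
Thu: 05:48–15:46 = 9 h 58 min
Fri: 10:39–21:01 = 10 h 22 min
Sat: 07:02–18:34 = 11 h 32 min
Total worked: 50 h 47 min = 50.78 h.
Threshold 40 h → overtime 10 h 47 min, regular 40 h 0 min.

Regular 40.00 hours, overtime 10.78 hours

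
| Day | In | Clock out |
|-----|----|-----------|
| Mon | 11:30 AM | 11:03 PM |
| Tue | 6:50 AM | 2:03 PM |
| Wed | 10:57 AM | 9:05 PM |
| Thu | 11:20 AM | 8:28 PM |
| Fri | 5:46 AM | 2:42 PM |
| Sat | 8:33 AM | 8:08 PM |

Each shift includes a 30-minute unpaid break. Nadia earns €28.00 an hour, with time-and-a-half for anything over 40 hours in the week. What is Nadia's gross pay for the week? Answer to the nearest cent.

Mon: 11:30 AM–11:03 PM = 11 h 33 min; less 30 min break → 11 h 3 min
Tue: 6:50 AM–2:03 PM = 7 h 13 min; less 30 min break → 6 h 43 min
Wed: 10:57 AM–9:05 PM = 10 h 8 min; less 30 min break → 9 h 38 min
Thu: 11:20 AM–8:28 PM = 9 h 8 min; less 30 min break → 8 h 38 min
Fri: 5:46 AM–2:42 PM = 8 h 56 min; less 30 min break → 8 h 26 min
Sat: 8:33 AM–8:08 PM = 11 h 35 min; less 30 min break → 11 h 5 min
Total worked: 55 h 33 min = 3333 min.
Regular 40 h 0 min = 2400 min at €28.00/h; overtime 15 h 33 min = 933 min at €42.00/h.
Pay = (2400 × €28.00 + 933 × €42.00) ÷ 60 = €1773.10.

€1773.10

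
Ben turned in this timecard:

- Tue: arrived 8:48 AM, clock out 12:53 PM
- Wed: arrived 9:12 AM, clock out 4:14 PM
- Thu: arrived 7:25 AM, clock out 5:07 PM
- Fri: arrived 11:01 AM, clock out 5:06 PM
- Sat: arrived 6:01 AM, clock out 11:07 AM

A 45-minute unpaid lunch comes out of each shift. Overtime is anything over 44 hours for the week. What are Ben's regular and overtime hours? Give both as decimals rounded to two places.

Tue: 8:48 AM–12:53 PM = 4 h 5 min; less 45 min break → 3 h 20 min
Wed: 9:12 AM–4:14 PM = 7 h 2 min; less 45 min break → 6 h 17 min
Thu: 7:25 AM–5:07 PM = 9 h 42 min; less 45 min break → 8 h 57 min
Fri: 11:01 AM–5:06 PM = 6 h 5 min; less 45 min break → 5 h 20 min
Sat: 6:01 AM–11:07 AM = 5 h 6 min; less 45 min break → 4 h 21 min
Total worked: 28 h 15 min = 28.25 h.
Threshold 44 h → overtime 0 h 0 min, regular 28 h 15 min.

Regular 28.25 hours, overtime 0.00 hours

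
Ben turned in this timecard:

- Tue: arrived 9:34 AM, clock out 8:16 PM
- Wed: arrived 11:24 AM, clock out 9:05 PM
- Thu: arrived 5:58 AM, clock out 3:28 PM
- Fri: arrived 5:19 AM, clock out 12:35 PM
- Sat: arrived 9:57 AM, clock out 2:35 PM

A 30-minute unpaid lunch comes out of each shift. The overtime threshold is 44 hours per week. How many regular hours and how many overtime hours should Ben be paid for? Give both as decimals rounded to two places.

Tue: 9:34 AM–8:16 PM = 10 h 42 min; less 30 min break → 10 h 12 min
Wed: 11:24 AM–9:05 PM = 9 h 41 min; less 30 min break → 9 h 11 min
Thu: 5:58 AM–3:28 PM = 9 h 30 min; less 30 min break → 9 h 0 min
Fri: 5:19 AM–12:35 PM = 7 h 16 min; less 30 min break → 6 h 46 min
Sat: 9:57 AM–2:35 PM = 4 h 38 min; less 30 min break → 4 h 8 min
Total worked: 39 h 17 min = 39.28 h.
Threshold 44 h → overtime 0 h 0 min, regular 39 h 17 min.

Regular 39.28 hours, overtime 0.00 hours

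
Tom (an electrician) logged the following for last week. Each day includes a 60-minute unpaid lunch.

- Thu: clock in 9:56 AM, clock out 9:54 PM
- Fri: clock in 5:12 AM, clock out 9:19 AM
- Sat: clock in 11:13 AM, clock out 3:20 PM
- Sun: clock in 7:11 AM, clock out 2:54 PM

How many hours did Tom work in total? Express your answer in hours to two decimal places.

Thu: 9:56 AM–9:54 PM = 11 h 58 min; less 60 min break → 10 h 58 min
Fri: 5:12 AM–9:19 AM = 4 h 7 min; less 60 min break → 3 h 7 min
Sat: 11:13 AM–3:20 PM = 4 h 7 min; less 60 min break → 3 h 7 min
Sun: 7:11 AM–2:54 PM = 7 h 43 min; less 60 min break → 6 h 43 min
Total: 10 h 58 min + 3 h 7 min + 3 h 7 min + 6 h 43 min = 23 h 55 min.

23.92 hours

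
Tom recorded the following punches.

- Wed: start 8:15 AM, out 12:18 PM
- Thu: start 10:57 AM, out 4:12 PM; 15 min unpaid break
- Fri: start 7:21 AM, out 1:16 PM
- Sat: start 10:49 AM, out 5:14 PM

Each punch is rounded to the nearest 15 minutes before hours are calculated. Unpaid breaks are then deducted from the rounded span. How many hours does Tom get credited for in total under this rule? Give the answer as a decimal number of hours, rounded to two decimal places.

21.50 hours

Wed: in 8:15 AM→8:15 AM, out 12:18 PM→12:15 PM; 4 h 0 min
Thu: in 10:57 AM→11:00 AM, out 4:12 PM→4:15 PM; 5 h 15 min − 15 min = 5 h 0 min
Fri: in 7:21 AM→7:15 AM, out 1:16 PM→1:15 PM; 6 h 0 min
Sat: in 10:49 AM→10:45 AM, out 5:14 PM→5:15 PM; 6 h 30 min
Total credited: 21 h 30 min.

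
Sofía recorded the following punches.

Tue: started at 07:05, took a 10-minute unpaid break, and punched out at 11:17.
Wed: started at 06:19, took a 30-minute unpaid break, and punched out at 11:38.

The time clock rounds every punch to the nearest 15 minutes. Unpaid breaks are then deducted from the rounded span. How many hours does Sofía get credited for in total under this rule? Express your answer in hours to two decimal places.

Tue: in 07:05→07:00, out 11:17→11:15; 4 h 15 min − 10 min = 4 h 5 min
Wed: in 06:19→06:15, out 11:38→11:45; 5 h 30 min − 30 min = 5 h 0 min
Total credited: 9 h 5 min.

9.08 hours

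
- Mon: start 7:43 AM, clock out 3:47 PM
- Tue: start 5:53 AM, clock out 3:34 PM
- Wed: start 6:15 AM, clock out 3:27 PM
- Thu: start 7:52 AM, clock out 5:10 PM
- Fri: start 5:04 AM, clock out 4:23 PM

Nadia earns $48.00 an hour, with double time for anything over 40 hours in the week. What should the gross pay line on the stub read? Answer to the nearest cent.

$2646.40

Mon: 7:43 AM–3:47 PM = 8 h 4 min
Tue: 5:53 AM–3:34 PM = 9 h 41 min
Wed: 6:15 AM–3:27 PM = 9 h 12 min
Thu: 7:52 AM–5:10 PM = 9 h 18 min
Fri: 5:04 AM–4:23 PM = 11 h 19 min
Total worked: 47 h 34 min = 2854 min.
Regular 40 h 0 min = 2400 min at $48.00/h; overtime 7 h 34 min = 454 min at $96.00/h.
Pay = (2400 × $48.00 + 454 × $96.00) ÷ 60 = $2646.40.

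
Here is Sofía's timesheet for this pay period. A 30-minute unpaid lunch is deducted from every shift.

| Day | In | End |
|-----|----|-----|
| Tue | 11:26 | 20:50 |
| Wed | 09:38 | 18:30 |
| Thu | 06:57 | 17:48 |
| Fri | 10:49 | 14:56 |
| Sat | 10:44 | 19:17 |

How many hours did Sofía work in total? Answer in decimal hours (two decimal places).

Tue: 11:26–20:50 = 9 h 24 min; less 30 min break → 8 h 54 min
Wed: 09:38–18:30 = 8 h 52 min; less 30 min break → 8 h 22 min
Thu: 06:57–17:48 = 10 h 51 min; less 30 min break → 10 h 21 min
Fri: 10:49–14:56 = 4 h 7 min; less 30 min break → 3 h 37 min
Sat: 10:44–19:17 = 8 h 33 min; less 30 min break → 8 h 3 min
Total: 8 h 54 min + 8 h 22 min + 10 h 21 min + 3 h 37 min + 8 h 3 min = 39 h 17 min.

39.28 hours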